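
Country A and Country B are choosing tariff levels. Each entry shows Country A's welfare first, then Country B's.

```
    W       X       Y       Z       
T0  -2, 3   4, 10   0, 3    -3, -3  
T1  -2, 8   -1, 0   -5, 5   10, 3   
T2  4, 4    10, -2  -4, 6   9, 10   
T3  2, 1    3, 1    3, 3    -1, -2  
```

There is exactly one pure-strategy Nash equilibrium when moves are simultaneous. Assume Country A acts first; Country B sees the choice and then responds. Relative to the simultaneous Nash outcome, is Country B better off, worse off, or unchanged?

better off

Solve by backward induction (Country A leads).
- T0: Country B compares 3, 10, 3, -3 and picks X; Country A would get 4.
- T1: Country B compares 8, 0, 5, 3 and picks W; Country A would get -2.
- T2: Country B compares 4, -2, 6, 10 and picks Z; Country A would get 9.
- T3: Country B compares 1, 1, 3, -2 and picks Y; Country A would get 3.
Maximizing over 4, -2, 9, 3, Country A chooses T2. Subgame-perfect outcome: (T2, Z) with payoffs (9, 10).
Now find the simultaneous Nash equilibrium.
Country A's best replies: W→T2; X→T2; Y→T3; Z→T1.
Country B's best replies: T0→X; T1→W; T2→Z; T3→Y.
Only (T3, Y) has each player best-responding; Nash payoffs (3, 3).
Country B earns 10 sequentially versus 3 at the Nash outcome: better off.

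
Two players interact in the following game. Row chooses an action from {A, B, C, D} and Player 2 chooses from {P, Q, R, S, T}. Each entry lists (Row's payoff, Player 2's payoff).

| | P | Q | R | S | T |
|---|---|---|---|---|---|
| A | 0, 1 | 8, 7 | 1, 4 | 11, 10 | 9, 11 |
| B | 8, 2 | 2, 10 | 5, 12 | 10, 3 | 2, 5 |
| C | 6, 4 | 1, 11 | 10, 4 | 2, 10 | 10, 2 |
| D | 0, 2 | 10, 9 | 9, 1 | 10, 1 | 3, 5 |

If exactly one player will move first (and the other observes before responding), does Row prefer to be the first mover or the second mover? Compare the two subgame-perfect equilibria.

second

If Row leads: Player 2's best replies are A→T, B→R, C→Q, D→Q; Row's induced payoffs 9, 5, 1, 10; outcome (D, Q), payoffs (10, 9).
If Player 2 leads: Row's best replies are P→B, Q→D, R→C, S→A, T→C; Player 2's induced payoffs 2, 9, 4, 10, 2; outcome (A, S), payoffs (11, 10).
Row gets 10 moving first and 11 moving second, so Row prefers to move second.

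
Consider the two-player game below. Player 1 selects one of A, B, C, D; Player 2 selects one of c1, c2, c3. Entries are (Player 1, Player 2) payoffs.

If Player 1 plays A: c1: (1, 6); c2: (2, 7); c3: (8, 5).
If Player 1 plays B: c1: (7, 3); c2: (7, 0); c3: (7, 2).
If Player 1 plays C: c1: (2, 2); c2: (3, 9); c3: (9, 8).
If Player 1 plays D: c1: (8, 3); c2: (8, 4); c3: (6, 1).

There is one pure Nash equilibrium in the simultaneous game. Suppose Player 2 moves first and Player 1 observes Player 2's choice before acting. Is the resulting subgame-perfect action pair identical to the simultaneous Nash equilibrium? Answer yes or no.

no

Player 1 best-responds to each possible Player 2 move:
- c1: BR = D, leader payoff 3.
- c2: BR = D, leader payoff 4.
- c3: BR = C, leader payoff 8.
Among 3, 4, 8, the best is 8 at c3. Subgame-perfect outcome: (C, c3) with payoffs (9, 8).
Under simultaneous play:
Player 1's best replies: c1→D; c2→D; c3→C.
Player 2's best replies: A→c2; B→c1; C→c2; D→c2.
The unique mutual best reply is (D, c2), giving (8, 4).
Sequential outcome (C, c3) differs from the Nash profile (D, c2).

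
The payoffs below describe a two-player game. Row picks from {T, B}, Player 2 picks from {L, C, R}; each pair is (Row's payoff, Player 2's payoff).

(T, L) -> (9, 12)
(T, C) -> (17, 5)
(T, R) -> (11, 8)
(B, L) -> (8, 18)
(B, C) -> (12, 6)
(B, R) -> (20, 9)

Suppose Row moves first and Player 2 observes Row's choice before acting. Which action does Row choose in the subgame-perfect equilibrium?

T

Player 2 best-responds to each possible Row move:
- T: BR = L, leader payoff 9.
- B: BR = L, leader payoff 8.
Row's induced payoffs are 9, 8, so Row commits to T. Subgame-perfect outcome: (T, L) with payoffs (9, 12).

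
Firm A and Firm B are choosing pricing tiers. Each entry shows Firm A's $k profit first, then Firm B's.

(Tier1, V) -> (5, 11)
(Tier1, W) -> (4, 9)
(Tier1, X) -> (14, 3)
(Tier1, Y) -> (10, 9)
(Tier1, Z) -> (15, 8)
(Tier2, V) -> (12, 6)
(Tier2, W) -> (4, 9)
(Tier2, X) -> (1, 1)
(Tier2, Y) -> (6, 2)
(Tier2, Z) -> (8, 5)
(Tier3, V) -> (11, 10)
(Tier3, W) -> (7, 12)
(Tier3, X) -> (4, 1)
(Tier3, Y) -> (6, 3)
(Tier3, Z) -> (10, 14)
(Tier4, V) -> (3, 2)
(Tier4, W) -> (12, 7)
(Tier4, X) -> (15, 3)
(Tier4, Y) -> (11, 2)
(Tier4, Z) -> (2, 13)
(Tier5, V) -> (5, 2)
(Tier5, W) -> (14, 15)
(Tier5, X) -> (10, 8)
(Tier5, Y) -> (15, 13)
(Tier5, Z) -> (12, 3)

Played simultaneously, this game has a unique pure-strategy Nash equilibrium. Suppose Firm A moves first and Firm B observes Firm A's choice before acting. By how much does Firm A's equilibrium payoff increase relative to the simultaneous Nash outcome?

0

Backward induction with Firm A moving first.
- Tier1: Firm B compares 11, 9, 3, 9, 8 and picks V; Firm A would get 5.
- Tier2: Firm B compares 6, 9, 1, 2, 5 and picks W; Firm A would get 4.
- Tier3: Firm B compares 10, 12, 1, 3, 14 and picks Z; Firm A would get 10.
- Tier4: Firm B compares 2, 7, 3, 2, 13 and picks Z; Firm A would get 2.
- Tier5: Firm B compares 2, 15, 8, 13, 3 and picks W; Firm A would get 14.
Firm A's induced payoffs are 5, 4, 10, 2, 14, so Firm A commits to Tier5. Subgame-perfect outcome: (Tier5, W) with payoffs (14, 15).
For the simultaneous game, intersect best replies.
Firm A's best replies: V→Tier2; W→Tier5; X→Tier4; Y→Tier5; Z→Tier1.
Firm B's best replies: Tier1→V; Tier2→W; Tier3→Z; Tier4→Z; Tier5→W.
Only (Tier5, W) has each player best-responding; Nash payoffs (14, 15).
Firm A's commitment gain: 14 − 14 = 0.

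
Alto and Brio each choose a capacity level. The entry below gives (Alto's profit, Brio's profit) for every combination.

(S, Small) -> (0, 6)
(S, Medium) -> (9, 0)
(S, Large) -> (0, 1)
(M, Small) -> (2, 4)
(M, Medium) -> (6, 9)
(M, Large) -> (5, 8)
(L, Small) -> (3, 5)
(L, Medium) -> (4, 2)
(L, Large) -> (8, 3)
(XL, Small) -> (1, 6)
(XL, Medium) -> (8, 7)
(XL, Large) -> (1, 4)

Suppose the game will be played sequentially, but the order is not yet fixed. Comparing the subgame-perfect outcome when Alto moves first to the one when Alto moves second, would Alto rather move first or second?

first

If Alto leads: Brio's best replies are S→Small, M→Medium, L→Small, XL→Medium; Alto's induced payoffs 0, 6, 3, 8; outcome (XL, Medium), payoffs (8, 7).
If Brio leads: Alto's best replies are Small→L, Medium→S, Large→L; Brio's induced payoffs 5, 0, 3; outcome (L, Small), payoffs (3, 5).
Alto gets 8 moving first and 3 moving second, so Alto prefers to move first.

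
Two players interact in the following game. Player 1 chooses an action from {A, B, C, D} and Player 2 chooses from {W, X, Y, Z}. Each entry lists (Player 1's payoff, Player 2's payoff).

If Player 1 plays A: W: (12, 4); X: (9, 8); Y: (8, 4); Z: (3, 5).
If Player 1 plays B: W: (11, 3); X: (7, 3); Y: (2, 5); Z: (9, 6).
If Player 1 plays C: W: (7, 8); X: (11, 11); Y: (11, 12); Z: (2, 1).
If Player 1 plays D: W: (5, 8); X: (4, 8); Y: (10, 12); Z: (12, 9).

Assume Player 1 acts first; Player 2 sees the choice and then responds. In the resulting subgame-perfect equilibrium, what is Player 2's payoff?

12

Player 2 best-responds to each possible Player 1 move:
- A → Player 2 plays X (best of 4, 8, 4, 5); Player 1 gets 9.
- B → Player 2 plays Z (best of 3, 3, 5, 6); Player 1 gets 9.
- C → Player 2 plays Y (best of 8, 11, 12, 1); Player 1 gets 11.
- D → Player 2 plays Y (best of 8, 8, 12, 9); Player 1 gets 10.
Maximizing over 9, 9, 11, 10, Player 1 chooses C. Subgame-perfect outcome: (C, Y) with payoffs (11, 12).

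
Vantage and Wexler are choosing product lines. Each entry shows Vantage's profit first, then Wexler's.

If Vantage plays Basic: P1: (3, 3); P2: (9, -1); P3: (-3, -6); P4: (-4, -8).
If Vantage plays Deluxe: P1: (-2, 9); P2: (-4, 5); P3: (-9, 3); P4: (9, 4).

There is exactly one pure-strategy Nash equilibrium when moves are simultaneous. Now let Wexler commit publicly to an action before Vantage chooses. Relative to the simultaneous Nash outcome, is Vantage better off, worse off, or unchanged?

Vantage best-responds to each possible Wexler move:
- P1 → Vantage plays Basic (best of 3, -2); Wexler gets 3.
- P2 → Vantage plays Basic (best of 9, -4); Wexler gets -1.
- P3 → Vantage plays Basic (best of -3, -9); Wexler gets -6.
- P4 → Vantage plays Deluxe (best of -4, 9); Wexler gets 4.
Among 3, -1, -6, 4, the best is 4 at P4. Subgame-perfect outcome: (Deluxe, P4) with payoffs (9, 4).
Now find the simultaneous Nash equilibrium.
Vantage's best replies: P1→Basic; P2→Basic; P3→Basic; P4→Deluxe.
Wexler's best replies: Basic→P1; Deluxe→P1.
The unique mutual best reply is (Basic, P1), giving (3, 3).
Vantage earns 9 sequentially versus 3 at the Nash outcome: better off.

better off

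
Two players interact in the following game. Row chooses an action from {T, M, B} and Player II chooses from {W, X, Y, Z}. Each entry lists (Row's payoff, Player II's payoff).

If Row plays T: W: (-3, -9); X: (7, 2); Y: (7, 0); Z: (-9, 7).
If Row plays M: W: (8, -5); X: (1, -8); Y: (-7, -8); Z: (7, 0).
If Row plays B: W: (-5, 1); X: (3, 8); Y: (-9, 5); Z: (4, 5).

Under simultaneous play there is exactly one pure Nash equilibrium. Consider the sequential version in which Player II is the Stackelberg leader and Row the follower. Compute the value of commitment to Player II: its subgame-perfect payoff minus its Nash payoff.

Backward induction with Player II moving first.
- W: Row compares -3, 8, -5 and picks M; Player II would get -5.
- X: Row compares 7, 1, 3 and picks T; Player II would get 2.
- Y: Row compares 7, -7, -9 and picks T; Player II would get 0.
- Z: Row compares -9, 7, 4 and picks M; Player II would get 0.
Maximizing over -5, 2, 0, 0, Player II chooses X. Subgame-perfect outcome: (T, X) with payoffs (7, 2).
Now find the simultaneous Nash equilibrium.
Row's best replies: W→M; X→T; Y→T; Z→M.
Player II's best replies: T→Z; M→Z; B→X.
The unique mutual best reply is (M, Z), giving (7, 0).
Player II's commitment gain: 2 − 0 = 2.

2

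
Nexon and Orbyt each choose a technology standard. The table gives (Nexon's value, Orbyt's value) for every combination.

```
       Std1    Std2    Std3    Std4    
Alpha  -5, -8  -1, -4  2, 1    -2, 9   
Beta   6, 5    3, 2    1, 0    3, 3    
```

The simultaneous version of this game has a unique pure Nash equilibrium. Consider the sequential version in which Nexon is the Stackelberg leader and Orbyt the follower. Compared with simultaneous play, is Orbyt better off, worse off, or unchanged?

Backward induction with Nexon moving first.
- Alpha → Orbyt plays Std4 (best of -8, -4, 1, 9); Nexon gets -2.
- Beta → Orbyt plays Std1 (best of 5, 2, 0, 3); Nexon gets 6.
Nexon's induced payoffs are -2, 6, so Nexon commits to Beta. Subgame-perfect outcome: (Beta, Std1) with payoffs (6, 5).
Now find the simultaneous Nash equilibrium.
Nexon's best replies: Std1→Beta; Std2→Beta; Std3→Alpha; Std4→Beta.
Orbyt's best replies: Alpha→Std4; Beta→Std1.
Only (Beta, Std1) has each player best-responding; Nash payoffs (6, 5).
Orbyt earns 5 sequentially versus 5 at the Nash outcome: unchanged.

unchanged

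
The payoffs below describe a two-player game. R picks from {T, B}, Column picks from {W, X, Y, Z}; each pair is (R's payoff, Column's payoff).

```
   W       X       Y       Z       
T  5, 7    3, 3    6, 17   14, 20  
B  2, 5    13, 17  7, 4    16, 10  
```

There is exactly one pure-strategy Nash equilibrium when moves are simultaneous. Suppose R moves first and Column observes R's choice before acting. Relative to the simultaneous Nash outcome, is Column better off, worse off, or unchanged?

better off

Column best-responds to each possible R move:
- T: Column compares 7, 3, 17, 20 and picks Z; R would get 14.
- B: Column compares 5, 17, 4, 10 and picks X; R would get 13.
Maximizing over 14, 13, R chooses T. Subgame-perfect outcome: (T, Z) with payoffs (14, 20).
For the simultaneous game, intersect best replies.
R's best replies: W→T; X→B; Y→B; Z→B.
Column's best replies: T→Z; B→X.
The unique mutual best reply is (B, X), giving (13, 17).
Column earns 20 sequentially versus 17 at the Nash outcome: better off.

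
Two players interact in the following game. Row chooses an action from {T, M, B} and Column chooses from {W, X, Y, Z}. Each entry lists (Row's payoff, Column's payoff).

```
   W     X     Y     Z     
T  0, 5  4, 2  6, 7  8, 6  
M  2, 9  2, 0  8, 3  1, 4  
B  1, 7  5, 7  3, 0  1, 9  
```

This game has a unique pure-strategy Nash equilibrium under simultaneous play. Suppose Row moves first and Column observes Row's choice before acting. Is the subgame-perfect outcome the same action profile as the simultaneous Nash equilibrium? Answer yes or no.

no

Column best-responds to each possible Row move:
- T → Column plays Y (best of 5, 2, 7, 6); Row gets 6.
- M → Column plays W (best of 9, 0, 3, 4); Row gets 2.
- B → Column plays Z (best of 7, 7, 0, 9); Row gets 1.
Row's induced payoffs are 6, 2, 1, so Row commits to T. Subgame-perfect outcome: (T, Y) with payoffs (6, 7).
Under simultaneous play:
Row's best replies: W→M; X→B; Y→M; Z→T.
Column's best replies: T→Y; M→W; B→Z.
Only (M, W) has each player best-responding; Nash payoffs (2, 9).
Sequential outcome (T, Y) differs from the Nash profile (M, W).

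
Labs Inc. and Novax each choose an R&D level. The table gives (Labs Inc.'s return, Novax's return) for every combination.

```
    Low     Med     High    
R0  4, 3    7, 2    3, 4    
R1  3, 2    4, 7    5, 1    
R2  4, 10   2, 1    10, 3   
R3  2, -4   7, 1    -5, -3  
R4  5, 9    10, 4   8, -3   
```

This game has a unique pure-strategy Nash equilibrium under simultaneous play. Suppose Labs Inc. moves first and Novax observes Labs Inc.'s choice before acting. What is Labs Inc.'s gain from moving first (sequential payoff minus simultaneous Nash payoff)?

Backward induction with Labs Inc. moving first.
- R0 → Novax plays High (best of 3, 2, 4); Labs Inc. gets 3.
- R1 → Novax plays Med (best of 2, 7, 1); Labs Inc. gets 4.
- R2 → Novax plays Low (best of 10, 1, 3); Labs Inc. gets 4.
- R3 → Novax plays Med (best of -4, 1, -3); Labs Inc. gets 7.
- R4 → Novax plays Low (best of 9, 4, -3); Labs Inc. gets 5.
Labs Inc.'s induced payoffs are 3, 4, 4, 7, 5, so Labs Inc. commits to R3. Subgame-perfect outcome: (R3, Med) with payoffs (7, 1).
Under simultaneous play:
Labs Inc.'s best replies: Low→R4; Med→R4; High→R2.
Novax's best replies: R0→High; R1→Med; R2→Low; R3→Med; R4→Low.
The unique mutual best reply is (R4, Low), giving (5, 9).
Labs Inc.'s commitment gain: 7 − 5 = 2.

2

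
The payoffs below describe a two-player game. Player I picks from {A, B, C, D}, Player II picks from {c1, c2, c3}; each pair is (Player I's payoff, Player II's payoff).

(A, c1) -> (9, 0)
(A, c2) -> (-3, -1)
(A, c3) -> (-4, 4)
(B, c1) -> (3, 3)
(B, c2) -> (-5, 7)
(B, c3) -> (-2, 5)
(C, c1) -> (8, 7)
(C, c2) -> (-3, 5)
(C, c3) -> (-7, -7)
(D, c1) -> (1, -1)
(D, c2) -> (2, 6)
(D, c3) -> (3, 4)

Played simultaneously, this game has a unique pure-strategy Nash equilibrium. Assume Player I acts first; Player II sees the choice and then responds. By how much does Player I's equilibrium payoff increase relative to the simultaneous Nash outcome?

Backward induction with Player I moving first.
- A → Player II plays c3 (best of 0, -1, 4); Player I gets -4.
- B → Player II plays c2 (best of 3, 7, 5); Player I gets -5.
- C → Player II plays c1 (best of 7, 5, -7); Player I gets 8.
- D → Player II plays c2 (best of -1, 6, 4); Player I gets 2.
Among -4, -5, 8, 2, the best is 8 at C. Subgame-perfect outcome: (C, c1) with payoffs (8, 7).
Under simultaneous play:
Player I's best replies: c1→A; c2→D; c3→D.
Player II's best replies: A→c3; B→c2; C→c1; D→c2.
The unique mutual best reply is (D, c2), giving (2, 6).
Player I's commitment gain: 8 − 2 = 6.

6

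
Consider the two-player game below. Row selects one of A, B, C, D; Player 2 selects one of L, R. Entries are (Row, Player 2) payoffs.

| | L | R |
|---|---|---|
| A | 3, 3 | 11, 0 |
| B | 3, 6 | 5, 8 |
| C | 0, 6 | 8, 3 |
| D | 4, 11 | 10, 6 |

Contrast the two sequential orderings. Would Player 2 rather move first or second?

first

If Row leads: Player 2's best replies are A→L, B→R, C→L, D→L; Row's induced payoffs 3, 5, 0, 4; outcome (B, R), payoffs (5, 8).
If Player 2 leads: Row's best replies are L→D, R→A; Player 2's induced payoffs 11, 0; outcome (D, L), payoffs (4, 11).
Player 2 gets 11 moving first and 8 moving second, so Player 2 prefers to move first.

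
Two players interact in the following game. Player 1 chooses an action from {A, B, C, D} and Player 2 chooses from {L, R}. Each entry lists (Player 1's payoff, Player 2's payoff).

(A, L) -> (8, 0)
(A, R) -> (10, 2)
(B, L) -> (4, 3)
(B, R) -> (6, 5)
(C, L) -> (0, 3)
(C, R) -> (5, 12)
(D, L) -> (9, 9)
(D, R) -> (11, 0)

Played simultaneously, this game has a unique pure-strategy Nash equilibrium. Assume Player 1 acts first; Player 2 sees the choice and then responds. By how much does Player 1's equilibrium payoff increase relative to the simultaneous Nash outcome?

Solve by backward induction (Player 1 leads).
- A: Player 2 compares 0, 2 and picks R; Player 1 would get 10.
- B: Player 2 compares 3, 5 and picks R; Player 1 would get 6.
- C: Player 2 compares 3, 12 and picks R; Player 1 would get 5.
- D: Player 2 compares 9, 0 and picks L; Player 1 would get 9.
Player 1's induced payoffs are 10, 6, 5, 9, so Player 1 commits to A. Subgame-perfect outcome: (A, R) with payoffs (10, 2).
For the simultaneous game, intersect best replies.
Player 1's best replies: L→D; R→D.
Player 2's best replies: A→R; B→R; C→R; D→L.
The unique mutual best reply is (D, L), giving (9, 9).
Player 1's commitment gain: 10 − 9 = 1.

1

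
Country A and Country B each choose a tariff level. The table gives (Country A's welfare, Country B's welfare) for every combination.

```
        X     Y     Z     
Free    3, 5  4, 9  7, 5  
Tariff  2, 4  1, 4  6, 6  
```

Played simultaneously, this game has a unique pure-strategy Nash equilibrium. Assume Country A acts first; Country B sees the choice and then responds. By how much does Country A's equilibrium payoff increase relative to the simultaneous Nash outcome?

Country B best-responds to each possible Country A move:
- Free: BR = Y, leader payoff 4.
- Tariff: BR = Z, leader payoff 6.
Country A's induced payoffs are 4, 6, so Country A commits to Tariff. Subgame-perfect outcome: (Tariff, Z) with payoffs (6, 6).
Now find the simultaneous Nash equilibrium.
Country A's best replies: X→Free; Y→Free; Z→Free.
Country B's best replies: Free→Y; Tariff→Z.
Only (Free, Y) has each player best-responding; Nash payoffs (4, 9).
Country A's commitment gain: 6 − 4 = 2.

2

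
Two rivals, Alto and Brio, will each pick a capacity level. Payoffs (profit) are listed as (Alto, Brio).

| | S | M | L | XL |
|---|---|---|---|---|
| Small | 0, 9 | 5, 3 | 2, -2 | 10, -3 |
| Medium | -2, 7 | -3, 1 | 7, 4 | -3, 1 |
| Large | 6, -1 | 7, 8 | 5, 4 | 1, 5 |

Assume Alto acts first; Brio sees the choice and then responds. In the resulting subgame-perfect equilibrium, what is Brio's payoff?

Backward induction with Alto moving first.
- Small → Brio plays S (best of 9, 3, -2, -3); Alto gets 0.
- Medium → Brio plays S (best of 7, 1, 4, 1); Alto gets -2.
- Large → Brio plays M (best of -1, 8, 4, 5); Alto gets 7.
Alto's induced payoffs are 0, -2, 7, so Alto commits to Large. Subgame-perfect outcome: (Large, M) with payoffs (7, 8).

8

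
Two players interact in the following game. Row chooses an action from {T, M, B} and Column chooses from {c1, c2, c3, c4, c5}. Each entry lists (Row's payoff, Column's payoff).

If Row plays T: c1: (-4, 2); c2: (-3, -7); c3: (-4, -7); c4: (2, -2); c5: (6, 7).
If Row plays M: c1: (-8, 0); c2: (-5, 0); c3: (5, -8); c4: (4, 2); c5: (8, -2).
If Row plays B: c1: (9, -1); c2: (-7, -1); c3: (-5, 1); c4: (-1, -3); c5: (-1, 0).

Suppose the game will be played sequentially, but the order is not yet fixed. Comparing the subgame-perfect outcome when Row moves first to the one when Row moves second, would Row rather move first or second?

If Row leads: Column's best replies are T→c5, M→c4, B→c3; Row's induced payoffs 6, 4, -5; outcome (T, c5), payoffs (6, 7).
If Column leads: Row's best replies are c1→B, c2→T, c3→M, c4→M, c5→M; Column's induced payoffs -1, -7, -8, 2, -2; outcome (M, c4), payoffs (4, 2).
Row gets 6 moving first and 4 moving second, so Row prefers to move first.

first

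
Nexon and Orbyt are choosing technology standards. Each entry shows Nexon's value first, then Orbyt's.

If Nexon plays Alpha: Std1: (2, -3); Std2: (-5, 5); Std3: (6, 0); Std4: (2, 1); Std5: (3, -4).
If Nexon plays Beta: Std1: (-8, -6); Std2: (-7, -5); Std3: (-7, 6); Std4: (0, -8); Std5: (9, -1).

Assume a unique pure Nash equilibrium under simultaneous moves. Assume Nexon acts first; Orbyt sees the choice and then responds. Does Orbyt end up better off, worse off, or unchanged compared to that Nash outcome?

Work backward from Orbyt's decision.
- Alpha: BR = Std2, leader payoff -5.
- Beta: BR = Std3, leader payoff -7.
Maximizing over -5, -7, Nexon chooses Alpha. Subgame-perfect outcome: (Alpha, Std2) with payoffs (-5, 5).
Now find the simultaneous Nash equilibrium.
Nexon's best replies: Std1→Alpha; Std2→Alpha; Std3→Alpha; Std4→Alpha; Std5→Beta.
Orbyt's best replies: Alpha→Std2; Beta→Std3.
Only (Alpha, Std2) has each player best-responding; Nash payoffs (-5, 5).
Orbyt earns 5 sequentially versus 5 at the Nash outcome: unchanged.

unchanged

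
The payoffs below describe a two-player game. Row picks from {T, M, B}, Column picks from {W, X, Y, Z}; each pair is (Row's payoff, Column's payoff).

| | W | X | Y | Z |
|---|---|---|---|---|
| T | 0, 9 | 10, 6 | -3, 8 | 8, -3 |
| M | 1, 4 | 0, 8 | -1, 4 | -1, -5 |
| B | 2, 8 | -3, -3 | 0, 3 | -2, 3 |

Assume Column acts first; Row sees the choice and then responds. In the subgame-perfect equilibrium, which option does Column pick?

Row best-responds to each possible Column move:
- W: BR = B, leader payoff 8.
- X: BR = T, leader payoff 6.
- Y: BR = B, leader payoff 3.
- Z: BR = T, leader payoff -3.
Among 8, 6, 3, -3, the best is 8 at W. Subgame-perfect outcome: (B, W) with payoffs (2, 8).

W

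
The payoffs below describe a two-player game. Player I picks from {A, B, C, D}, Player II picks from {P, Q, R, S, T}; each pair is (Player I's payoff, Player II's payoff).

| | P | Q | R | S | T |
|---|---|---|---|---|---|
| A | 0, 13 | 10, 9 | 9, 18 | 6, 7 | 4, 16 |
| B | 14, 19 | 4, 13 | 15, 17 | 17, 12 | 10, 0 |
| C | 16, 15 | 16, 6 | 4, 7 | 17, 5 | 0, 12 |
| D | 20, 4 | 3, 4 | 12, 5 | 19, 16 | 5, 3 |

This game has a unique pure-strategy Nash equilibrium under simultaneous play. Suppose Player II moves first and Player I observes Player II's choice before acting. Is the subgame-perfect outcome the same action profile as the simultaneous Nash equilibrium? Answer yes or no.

no

Solve by backward induction (Player II leads).
- P: Player I compares 0, 14, 16, 20 and picks D; Player II would get 4.
- Q: Player I compares 10, 4, 16, 3 and picks C; Player II would get 6.
- R: Player I compares 9, 15, 4, 12 and picks B; Player II would get 17.
- S: Player I compares 6, 17, 17, 19 and picks D; Player II would get 16.
- T: Player I compares 4, 10, 0, 5 and picks B; Player II would get 0.
Maximizing over 4, 6, 17, 16, 0, Player II chooses R. Subgame-perfect outcome: (B, R) with payoffs (15, 17).
For the simultaneous game, intersect best replies.
Player I's best replies: P→D; Q→C; R→B; S→D; T→B.
Player II's best replies: A→R; B→P; C→P; D→S.
Only (D, S) has each player best-responding; Nash payoffs (19, 16).
Sequential outcome (B, R) differs from the Nash profile (D, S).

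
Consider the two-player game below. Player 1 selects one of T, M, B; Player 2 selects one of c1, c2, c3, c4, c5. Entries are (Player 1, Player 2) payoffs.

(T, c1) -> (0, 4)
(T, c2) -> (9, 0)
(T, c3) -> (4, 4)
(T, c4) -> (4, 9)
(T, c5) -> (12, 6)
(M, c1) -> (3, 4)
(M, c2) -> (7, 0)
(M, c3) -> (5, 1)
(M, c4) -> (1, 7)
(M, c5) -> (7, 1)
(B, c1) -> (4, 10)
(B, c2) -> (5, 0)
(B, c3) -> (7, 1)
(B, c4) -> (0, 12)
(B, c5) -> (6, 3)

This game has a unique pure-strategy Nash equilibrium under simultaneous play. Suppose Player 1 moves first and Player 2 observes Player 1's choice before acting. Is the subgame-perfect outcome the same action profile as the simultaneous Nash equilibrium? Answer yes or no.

yes

Backward induction with Player 1 moving first.
- T: Player 2 compares 4, 0, 4, 9, 6 and picks c4; Player 1 would get 4.
- M: Player 2 compares 4, 0, 1, 7, 1 and picks c4; Player 1 would get 1.
- B: Player 2 compares 10, 0, 1, 12, 3 and picks c4; Player 1 would get 0.
Player 1's induced payoffs are 4, 1, 0, so Player 1 commits to T. Subgame-perfect outcome: (T, c4) with payoffs (4, 9).
For the simultaneous game, intersect best replies.
Player 1's best replies: c1→B; c2→T; c3→B; c4→T; c5→T.
Player 2's best replies: T→c4; M→c4; B→c4.
The unique mutual best reply is (T, c4), giving (4, 9).
Sequential outcome (T, c4) coincides with the Nash profile (T, c4).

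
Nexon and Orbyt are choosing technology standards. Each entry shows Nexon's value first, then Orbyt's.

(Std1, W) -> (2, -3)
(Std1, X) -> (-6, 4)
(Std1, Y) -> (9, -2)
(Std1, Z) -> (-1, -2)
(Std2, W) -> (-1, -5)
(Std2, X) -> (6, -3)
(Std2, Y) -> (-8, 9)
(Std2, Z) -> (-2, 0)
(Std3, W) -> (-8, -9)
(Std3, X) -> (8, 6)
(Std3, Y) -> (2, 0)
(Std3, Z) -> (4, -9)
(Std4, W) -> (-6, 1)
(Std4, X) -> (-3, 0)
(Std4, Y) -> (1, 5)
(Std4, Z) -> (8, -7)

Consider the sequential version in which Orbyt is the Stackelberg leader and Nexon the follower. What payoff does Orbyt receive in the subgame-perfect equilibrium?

Backward induction with Orbyt moving first.
- W → Nexon plays Std1 (best of 2, -1, -8, -6); Orbyt gets -3.
- X → Nexon plays Std3 (best of -6, 6, 8, -3); Orbyt gets 6.
- Y → Nexon plays Std1 (best of 9, -8, 2, 1); Orbyt gets -2.
- Z → Nexon plays Std4 (best of -1, -2, 4, 8); Orbyt gets -7.
Maximizing over -3, 6, -2, -7, Orbyt chooses X. Subgame-perfect outcome: (Std3, X) with payoffs (8, 6).

6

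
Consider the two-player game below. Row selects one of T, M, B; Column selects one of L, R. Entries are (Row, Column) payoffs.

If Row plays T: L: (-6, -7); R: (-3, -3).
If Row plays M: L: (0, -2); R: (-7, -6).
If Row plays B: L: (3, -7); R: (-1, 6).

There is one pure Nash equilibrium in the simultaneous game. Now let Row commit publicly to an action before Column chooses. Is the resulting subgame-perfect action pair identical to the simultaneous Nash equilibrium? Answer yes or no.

Column best-responds to each possible Row move:
- T → Column plays R (best of -7, -3); Row gets -3.
- M → Column plays L (best of -2, -6); Row gets 0.
- B → Column plays R (best of -7, 6); Row gets -1.
Maximizing over -3, 0, -1, Row chooses M. Subgame-perfect outcome: (M, L) with payoffs (0, -2).
Now find the simultaneous Nash equilibrium.
Row's best replies: L→B; R→B.
Column's best replies: T→R; M→L; B→R.
Only (B, R) has each player best-responding; Nash payoffs (-1, 6).
Sequential outcome (M, L) differs from the Nash profile (B, R).

no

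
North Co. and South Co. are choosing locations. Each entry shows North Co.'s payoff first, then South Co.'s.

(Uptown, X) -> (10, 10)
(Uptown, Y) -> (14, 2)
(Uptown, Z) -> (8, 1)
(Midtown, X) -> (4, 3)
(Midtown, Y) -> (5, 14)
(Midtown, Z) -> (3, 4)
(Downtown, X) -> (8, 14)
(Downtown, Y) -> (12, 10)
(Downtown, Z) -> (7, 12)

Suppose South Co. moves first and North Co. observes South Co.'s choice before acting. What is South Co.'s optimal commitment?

X

Solve by backward induction (South Co. leads).
- X → North Co. plays Uptown (best of 10, 4, 8); South Co. gets 10.
- Y → North Co. plays Uptown (best of 14, 5, 12); South Co. gets 2.
- Z → North Co. plays Uptown (best of 8, 3, 7); South Co. gets 1.
Maximizing over 10, 2, 1, South Co. chooses X. Subgame-perfect outcome: (Uptown, X) with payoffs (10, 10).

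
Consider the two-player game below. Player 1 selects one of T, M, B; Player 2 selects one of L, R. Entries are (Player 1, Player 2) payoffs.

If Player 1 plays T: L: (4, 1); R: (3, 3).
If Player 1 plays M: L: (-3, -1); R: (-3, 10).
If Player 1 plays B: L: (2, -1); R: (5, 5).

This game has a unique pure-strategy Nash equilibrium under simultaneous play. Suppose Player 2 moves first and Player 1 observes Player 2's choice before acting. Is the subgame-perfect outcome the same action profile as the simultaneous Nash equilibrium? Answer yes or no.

yes

Player 1 best-responds to each possible Player 2 move:
- L → Player 1 plays T (best of 4, -3, 2); Player 2 gets 1.
- R → Player 1 plays B (best of 3, -3, 5); Player 2 gets 5.
Player 2's induced payoffs are 1, 5, so Player 2 commits to R. Subgame-perfect outcome: (B, R) with payoffs (5, 5).
For the simultaneous game, intersect best replies.
Player 1's best replies: L→T; R→B.
Player 2's best replies: T→R; M→R; B→R.
The unique mutual best reply is (B, R), giving (5, 5).
Sequential outcome (B, R) coincides with the Nash profile (B, R).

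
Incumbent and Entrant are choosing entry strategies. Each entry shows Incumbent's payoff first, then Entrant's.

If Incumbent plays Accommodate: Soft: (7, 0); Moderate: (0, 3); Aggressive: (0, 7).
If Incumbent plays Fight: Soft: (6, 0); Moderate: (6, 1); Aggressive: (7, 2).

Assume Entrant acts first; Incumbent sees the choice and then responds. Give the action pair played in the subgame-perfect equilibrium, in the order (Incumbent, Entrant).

(Fight, Aggressive)

Solve by backward induction (Entrant leads).
- Soft: BR = Accommodate, leader payoff 0.
- Moderate: BR = Fight, leader payoff 1.
- Aggressive: BR = Fight, leader payoff 2.
Among 0, 1, 2, the best is 2 at Aggressive. Subgame-perfect outcome: (Fight, Aggressive) with payoffs (7, 2).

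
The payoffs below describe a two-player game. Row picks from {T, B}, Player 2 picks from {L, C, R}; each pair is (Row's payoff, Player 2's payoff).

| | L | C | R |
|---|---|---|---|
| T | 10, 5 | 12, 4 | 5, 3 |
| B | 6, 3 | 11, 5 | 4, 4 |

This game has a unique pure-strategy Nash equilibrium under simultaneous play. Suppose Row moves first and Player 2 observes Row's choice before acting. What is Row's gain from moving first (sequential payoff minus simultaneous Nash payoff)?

1

Work backward from Player 2's decision.
- T: Player 2 compares 5, 4, 3 and picks L; Row would get 10.
- B: Player 2 compares 3, 5, 4 and picks C; Row would get 11.
Row's induced payoffs are 10, 11, so Row commits to B. Subgame-perfect outcome: (B, C) with payoffs (11, 5).
For the simultaneous game, intersect best replies.
Row's best replies: L→T; C→T; R→T.
Player 2's best replies: T→L; B→C.
The unique mutual best reply is (T, L), giving (10, 5).
Row's commitment gain: 11 − 10 = 1.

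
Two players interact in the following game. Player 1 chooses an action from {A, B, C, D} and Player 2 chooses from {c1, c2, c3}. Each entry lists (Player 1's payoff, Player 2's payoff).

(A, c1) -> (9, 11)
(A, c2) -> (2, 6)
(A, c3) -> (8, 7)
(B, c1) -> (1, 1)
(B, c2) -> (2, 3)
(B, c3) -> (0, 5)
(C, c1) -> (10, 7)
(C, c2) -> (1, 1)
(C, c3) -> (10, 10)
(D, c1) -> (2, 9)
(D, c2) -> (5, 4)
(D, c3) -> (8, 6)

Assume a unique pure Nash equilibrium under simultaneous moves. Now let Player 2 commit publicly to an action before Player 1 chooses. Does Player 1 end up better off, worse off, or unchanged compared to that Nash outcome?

Work backward from Player 1's decision.
- c1 → Player 1 plays C (best of 9, 1, 10, 2); Player 2 gets 7.
- c2 → Player 1 plays D (best of 2, 2, 1, 5); Player 2 gets 4.
- c3 → Player 1 plays C (best of 8, 0, 10, 8); Player 2 gets 10.
Maximizing over 7, 4, 10, Player 2 chooses c3. Subgame-perfect outcome: (C, c3) with payoffs (10, 10).
Under simultaneous play:
Player 1's best replies: c1→C; c2→D; c3→C.
Player 2's best replies: A→c1; B→c3; C→c3; D→c1.
Only (C, c3) has each player best-responding; Nash payoffs (10, 10).
Player 1 earns 10 sequentially versus 10 at the Nash outcome: unchanged.

unchanged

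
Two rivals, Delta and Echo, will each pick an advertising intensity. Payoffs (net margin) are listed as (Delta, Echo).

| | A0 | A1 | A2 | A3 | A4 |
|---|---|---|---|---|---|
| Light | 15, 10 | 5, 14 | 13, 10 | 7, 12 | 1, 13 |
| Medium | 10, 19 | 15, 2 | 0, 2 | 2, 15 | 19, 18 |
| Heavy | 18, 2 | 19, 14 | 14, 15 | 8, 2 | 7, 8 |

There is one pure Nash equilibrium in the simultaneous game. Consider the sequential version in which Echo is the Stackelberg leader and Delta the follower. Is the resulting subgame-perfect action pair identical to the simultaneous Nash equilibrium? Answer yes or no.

no

Solve by backward induction (Echo leads).
- A0: Delta compares 15, 10, 18 and picks Heavy; Echo would get 2.
- A1: Delta compares 5, 15, 19 and picks Heavy; Echo would get 14.
- A2: Delta compares 13, 0, 14 and picks Heavy; Echo would get 15.
- A3: Delta compares 7, 2, 8 and picks Heavy; Echo would get 2.
- A4: Delta compares 1, 19, 7 and picks Medium; Echo would get 18.
Maximizing over 2, 14, 15, 2, 18, Echo chooses A4. Subgame-perfect outcome: (Medium, A4) with payoffs (19, 18).
For the simultaneous game, intersect best replies.
Delta's best replies: A0→Heavy; A1→Heavy; A2→Heavy; A3→Heavy; A4→Medium.
Echo's best replies: Light→A1; Medium→A0; Heavy→A2.
Only (Heavy, A2) has each player best-responding; Nash payoffs (14, 15).
Sequential outcome (Medium, A4) differs from the Nash profile (Heavy, A2).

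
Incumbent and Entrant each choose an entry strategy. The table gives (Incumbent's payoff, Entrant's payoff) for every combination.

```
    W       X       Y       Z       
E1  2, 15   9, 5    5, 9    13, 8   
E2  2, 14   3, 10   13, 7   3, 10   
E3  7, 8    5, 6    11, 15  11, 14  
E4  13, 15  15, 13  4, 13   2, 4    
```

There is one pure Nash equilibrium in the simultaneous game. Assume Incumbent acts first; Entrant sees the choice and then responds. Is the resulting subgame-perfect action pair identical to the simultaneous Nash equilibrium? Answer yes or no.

yes

Solve by backward induction (Incumbent leads).
- E1 → Entrant plays W (best of 15, 5, 9, 8); Incumbent gets 2.
- E2 → Entrant plays W (best of 14, 10, 7, 10); Incumbent gets 2.
- E3 → Entrant plays Y (best of 8, 6, 15, 14); Incumbent gets 11.
- E4 → Entrant plays W (best of 15, 13, 13, 4); Incumbent gets 13.
Incumbent's induced payoffs are 2, 2, 11, 13, so Incumbent commits to E4. Subgame-perfect outcome: (E4, W) with payoffs (13, 15).
For the simultaneous game, intersect best replies.
Incumbent's best replies: W→E4; X→E4; Y→E2; Z→E1.
Entrant's best replies: E1→W; E2→W; E3→Y; E4→W.
Only (E4, W) has each player best-responding; Nash payoffs (13, 15).
Sequential outcome (E4, W) coincides with the Nash profile (E4, W).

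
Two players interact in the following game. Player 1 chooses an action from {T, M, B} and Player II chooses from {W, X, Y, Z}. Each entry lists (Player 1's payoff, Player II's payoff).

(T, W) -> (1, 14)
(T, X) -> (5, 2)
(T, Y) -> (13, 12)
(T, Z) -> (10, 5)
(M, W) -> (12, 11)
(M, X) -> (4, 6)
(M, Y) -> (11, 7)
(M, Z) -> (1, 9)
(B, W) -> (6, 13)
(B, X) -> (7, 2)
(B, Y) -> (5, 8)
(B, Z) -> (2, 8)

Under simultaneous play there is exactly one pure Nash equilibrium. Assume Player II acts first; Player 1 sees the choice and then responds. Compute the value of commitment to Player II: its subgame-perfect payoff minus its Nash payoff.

Work backward from Player 1's decision.
- W: BR = M, leader payoff 11.
- X: BR = B, leader payoff 2.
- Y: BR = T, leader payoff 12.
- Z: BR = T, leader payoff 5.
Maximizing over 11, 2, 12, 5, Player II chooses Y. Subgame-perfect outcome: (T, Y) with payoffs (13, 12).
Under simultaneous play:
Player 1's best replies: W→M; X→B; Y→T; Z→T.
Player II's best replies: T→W; M→W; B→W.
The unique mutual best reply is (M, W), giving (12, 11).
Player II's commitment gain: 12 − 11 = 1.

1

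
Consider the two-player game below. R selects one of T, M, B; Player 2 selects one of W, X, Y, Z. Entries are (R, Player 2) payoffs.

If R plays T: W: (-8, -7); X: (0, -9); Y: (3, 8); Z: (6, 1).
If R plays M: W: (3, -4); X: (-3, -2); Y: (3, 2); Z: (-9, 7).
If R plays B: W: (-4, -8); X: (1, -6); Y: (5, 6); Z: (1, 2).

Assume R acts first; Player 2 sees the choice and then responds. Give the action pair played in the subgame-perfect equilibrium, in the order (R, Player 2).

(B, Y)

Work backward from Player 2's decision.
- T: Player 2 compares -7, -9, 8, 1 and picks Y; R would get 3.
- M: Player 2 compares -4, -2, 2, 7 and picks Z; R would get -9.
- B: Player 2 compares -8, -6, 6, 2 and picks Y; R would get 5.
R's induced payoffs are 3, -9, 5, so R commits to B. Subgame-perfect outcome: (B, Y) with payoffs (5, 6).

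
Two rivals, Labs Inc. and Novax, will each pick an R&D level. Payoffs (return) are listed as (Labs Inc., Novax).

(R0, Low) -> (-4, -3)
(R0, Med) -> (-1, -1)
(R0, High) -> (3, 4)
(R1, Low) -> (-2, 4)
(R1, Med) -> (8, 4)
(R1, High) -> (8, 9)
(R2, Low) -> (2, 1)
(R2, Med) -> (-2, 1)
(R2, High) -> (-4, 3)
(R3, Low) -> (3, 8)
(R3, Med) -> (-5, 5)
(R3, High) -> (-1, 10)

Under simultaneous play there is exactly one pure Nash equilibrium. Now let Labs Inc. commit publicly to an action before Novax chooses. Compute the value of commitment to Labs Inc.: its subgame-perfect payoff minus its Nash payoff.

Solve by backward induction (Labs Inc. leads).
- R0: BR = High, leader payoff 3.
- R1: BR = High, leader payoff 8.
- R2: BR = High, leader payoff -4.
- R3: BR = High, leader payoff -1.
Among 3, 8, -4, -1, the best is 8 at R1. Subgame-perfect outcome: (R1, High) with payoffs (8, 9).
Now find the simultaneous Nash equilibrium.
Labs Inc.'s best replies: Low→R3; Med→R1; High→R1.
Novax's best replies: R0→High; R1→High; R2→High; R3→High.
The unique mutual best reply is (R1, High), giving (8, 9).
Labs Inc.'s commitment gain: 8 − 8 = 0.

0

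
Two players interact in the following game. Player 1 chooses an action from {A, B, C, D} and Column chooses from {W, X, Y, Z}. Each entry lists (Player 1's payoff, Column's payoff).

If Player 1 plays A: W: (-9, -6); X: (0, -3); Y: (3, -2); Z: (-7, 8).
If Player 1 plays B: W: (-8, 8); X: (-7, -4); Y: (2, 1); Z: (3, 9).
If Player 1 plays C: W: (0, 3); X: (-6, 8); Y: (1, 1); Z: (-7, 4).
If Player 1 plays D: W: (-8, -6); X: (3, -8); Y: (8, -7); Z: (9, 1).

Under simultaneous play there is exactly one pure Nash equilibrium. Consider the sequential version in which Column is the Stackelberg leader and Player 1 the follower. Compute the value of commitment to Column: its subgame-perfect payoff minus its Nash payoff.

2

Backward induction with Column moving first.
- W → Player 1 plays C (best of -9, -8, 0, -8); Column gets 3.
- X → Player 1 plays D (best of 0, -7, -6, 3); Column gets -8.
- Y → Player 1 plays D (best of 3, 2, 1, 8); Column gets -7.
- Z → Player 1 plays D (best of -7, 3, -7, 9); Column gets 1.
Among 3, -8, -7, 1, the best is 3 at W. Subgame-perfect outcome: (C, W) with payoffs (0, 3).
Now find the simultaneous Nash equilibrium.
Player 1's best replies: W→C; X→D; Y→D; Z→D.
Column's best replies: A→Z; B→Z; C→X; D→Z.
Only (D, Z) has each player best-responding; Nash payoffs (9, 1).
Column's commitment gain: 3 − 1 = 2.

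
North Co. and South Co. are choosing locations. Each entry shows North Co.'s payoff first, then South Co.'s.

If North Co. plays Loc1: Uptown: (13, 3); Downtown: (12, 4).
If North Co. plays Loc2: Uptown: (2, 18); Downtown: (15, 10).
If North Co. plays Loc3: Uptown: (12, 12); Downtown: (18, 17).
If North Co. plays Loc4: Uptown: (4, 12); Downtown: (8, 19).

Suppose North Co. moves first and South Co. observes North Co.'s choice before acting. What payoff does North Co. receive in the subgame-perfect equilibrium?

18

Solve by backward induction (North Co. leads).
- Loc1: South Co. compares 3, 4 and picks Downtown; North Co. would get 12.
- Loc2: South Co. compares 18, 10 and picks Uptown; North Co. would get 2.
- Loc3: South Co. compares 12, 17 and picks Downtown; North Co. would get 18.
- Loc4: South Co. compares 12, 19 and picks Downtown; North Co. would get 8.
Among 12, 2, 18, 8, the best is 18 at Loc3. Subgame-perfect outcome: (Loc3, Downtown) with payoffs (18, 17).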